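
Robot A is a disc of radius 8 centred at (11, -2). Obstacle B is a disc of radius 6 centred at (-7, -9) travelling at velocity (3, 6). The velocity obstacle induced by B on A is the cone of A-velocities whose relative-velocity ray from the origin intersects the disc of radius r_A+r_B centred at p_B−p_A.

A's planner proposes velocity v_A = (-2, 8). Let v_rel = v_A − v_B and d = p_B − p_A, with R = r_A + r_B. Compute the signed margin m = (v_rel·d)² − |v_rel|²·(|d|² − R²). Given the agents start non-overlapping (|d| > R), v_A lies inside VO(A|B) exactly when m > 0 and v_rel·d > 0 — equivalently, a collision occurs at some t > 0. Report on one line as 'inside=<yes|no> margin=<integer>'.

d = (-18, -7),  |d|² = 373;  R = 8+6 = 14,  c = 373−14² = 177
v_rel = (-5, 2),  |v_rel|² = 29;  v_rel·d = (-5)·(-18) + (2)·(-7) = 76
29·t² − 152·t + 177 = 0  ⇒  m = 76² − 29·177 = 643
m = 643 > 0,  v_rel·d = 76 > 0  ⇒  inside

inside=yes margin=643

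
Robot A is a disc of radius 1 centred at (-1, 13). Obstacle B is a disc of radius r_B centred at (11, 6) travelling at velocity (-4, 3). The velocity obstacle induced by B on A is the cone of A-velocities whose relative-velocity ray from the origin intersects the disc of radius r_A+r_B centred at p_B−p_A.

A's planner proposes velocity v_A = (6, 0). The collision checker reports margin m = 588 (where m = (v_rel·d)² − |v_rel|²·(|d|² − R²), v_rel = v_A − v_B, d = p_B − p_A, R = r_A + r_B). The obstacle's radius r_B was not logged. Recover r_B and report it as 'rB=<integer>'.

m = 588
d = (12, -7);  v_rel = (10, -3),  |v_rel|² = 109
v_rel×d = (10)·(-7) − (-3)·(12) = -34
since m = R²·109 − (-34)²:  R² = (1156 + 588) / 109 = 16
R = √16 = 4  ⇒  r_B = 4 − 1 = 3

rB=3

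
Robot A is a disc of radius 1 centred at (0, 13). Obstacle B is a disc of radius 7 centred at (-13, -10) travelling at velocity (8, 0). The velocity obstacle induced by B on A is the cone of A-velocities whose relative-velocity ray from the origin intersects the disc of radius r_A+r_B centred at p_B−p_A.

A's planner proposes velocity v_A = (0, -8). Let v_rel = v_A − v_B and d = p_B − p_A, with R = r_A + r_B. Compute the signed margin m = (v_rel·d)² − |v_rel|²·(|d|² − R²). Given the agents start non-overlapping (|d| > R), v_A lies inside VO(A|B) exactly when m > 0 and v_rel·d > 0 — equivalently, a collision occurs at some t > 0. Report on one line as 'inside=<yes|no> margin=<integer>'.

d = (-13, -23),  |d|² = 698;  R = 1+7 = 8,  c = 698−8² = 634
v_rel = (-8, -8),  |v_rel|² = 128;  v_rel·d = (-8)·(-13) + (-8)·(-23) = 288
128·t² − 576·t + 634 = 0  ⇒  m = 288² − 128·634 = 1792
m = 1792 > 0,  v_rel·d = 288 > 0  ⇒  inside

inside=yes margin=1792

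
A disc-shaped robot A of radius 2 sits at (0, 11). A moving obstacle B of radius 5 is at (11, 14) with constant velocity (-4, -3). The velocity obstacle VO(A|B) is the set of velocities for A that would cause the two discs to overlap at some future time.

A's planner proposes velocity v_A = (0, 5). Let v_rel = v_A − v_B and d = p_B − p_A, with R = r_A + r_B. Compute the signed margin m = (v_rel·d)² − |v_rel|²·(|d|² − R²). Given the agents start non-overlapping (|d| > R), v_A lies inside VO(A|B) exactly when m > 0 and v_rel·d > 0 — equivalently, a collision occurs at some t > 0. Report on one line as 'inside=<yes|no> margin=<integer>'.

d = (11, 3),  |d|² = 130;  R = 2+5 = 7,  c = 130−7² = 81
v_rel = (4, 8),  |v_rel|² = 80;  v_rel·d = (4)·(11) + (8)·(3) = 68
80·t² − 136·t + 81 = 0  ⇒  m = 68² − 80·81 = -1856
m = -1856 < 0,  v_rel·d = 68 > 0  ⇒  outside

inside=no margin=-1856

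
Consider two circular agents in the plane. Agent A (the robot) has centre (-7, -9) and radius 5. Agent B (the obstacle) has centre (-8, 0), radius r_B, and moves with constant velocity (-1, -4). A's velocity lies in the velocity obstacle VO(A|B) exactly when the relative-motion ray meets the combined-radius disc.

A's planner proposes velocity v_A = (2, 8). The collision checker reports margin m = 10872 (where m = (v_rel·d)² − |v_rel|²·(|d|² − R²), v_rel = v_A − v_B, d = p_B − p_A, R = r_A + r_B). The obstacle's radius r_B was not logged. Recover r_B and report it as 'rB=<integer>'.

m = 10872
d = (-1, 9);  v_rel = (3, 12),  |v_rel|² = 153
v_rel×d = (3)·(9) − (12)·(-1) = 39
since m = R²·153 − 39²:  R² = (1521 + 10872) / 153 = 81
R = √81 = 9  ⇒  r_B = 9 − 5 = 4

rB=4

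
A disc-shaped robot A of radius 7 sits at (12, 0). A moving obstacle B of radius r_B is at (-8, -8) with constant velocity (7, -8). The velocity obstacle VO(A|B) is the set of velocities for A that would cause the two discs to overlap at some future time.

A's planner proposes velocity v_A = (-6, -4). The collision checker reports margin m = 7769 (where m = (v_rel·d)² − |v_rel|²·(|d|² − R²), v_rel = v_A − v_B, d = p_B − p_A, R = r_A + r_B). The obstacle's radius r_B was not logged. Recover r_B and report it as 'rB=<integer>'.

m = 7769
d = (-20, -8);  v_rel = (-13, 4),  |v_rel|² = 185
v_rel×d = (-13)·(-8) − (4)·(-20) = 184
since m = R²·185 − 184²:  R² = (33856 + 7769) / 185 = 225
R = √225 = 15  ⇒  r_B = 15 − 7 = 8

rB=8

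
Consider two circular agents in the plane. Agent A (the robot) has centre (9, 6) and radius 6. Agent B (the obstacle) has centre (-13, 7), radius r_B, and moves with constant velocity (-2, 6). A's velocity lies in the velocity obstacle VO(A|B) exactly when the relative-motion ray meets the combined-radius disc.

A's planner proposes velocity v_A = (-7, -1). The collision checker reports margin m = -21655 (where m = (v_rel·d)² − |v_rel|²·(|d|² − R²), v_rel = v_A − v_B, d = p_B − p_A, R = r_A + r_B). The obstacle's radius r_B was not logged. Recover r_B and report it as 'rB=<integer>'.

m = -21655
d = (-22, 1);  v_rel = (-5, -7),  |v_rel|² = 74
v_rel×d = (-5)·(1) − (-7)·(-22) = -159
since m = R²·74 − (-159)²:  R² = (25281 + -21655) / 74 = 49
R = √49 = 7  ⇒  r_B = 7 − 6 = 1

rB=1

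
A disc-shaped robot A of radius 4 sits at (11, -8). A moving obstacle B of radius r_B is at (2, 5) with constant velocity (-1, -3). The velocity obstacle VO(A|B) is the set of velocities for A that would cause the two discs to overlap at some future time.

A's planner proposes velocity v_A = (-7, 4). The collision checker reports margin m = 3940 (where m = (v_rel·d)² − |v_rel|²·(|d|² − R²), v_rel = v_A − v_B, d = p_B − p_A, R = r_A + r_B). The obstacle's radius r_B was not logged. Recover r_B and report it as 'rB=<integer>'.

m = 3940
d = (-9, 13);  v_rel = (-6, 7),  |v_rel|² = 85
v_rel×d = (-6)·(13) − (7)·(-9) = -15
since m = R²·85 − (-15)²:  R² = (225 + 3940) / 85 = 49
R = √49 = 7  ⇒  r_B = 7 − 4 = 3

rB=3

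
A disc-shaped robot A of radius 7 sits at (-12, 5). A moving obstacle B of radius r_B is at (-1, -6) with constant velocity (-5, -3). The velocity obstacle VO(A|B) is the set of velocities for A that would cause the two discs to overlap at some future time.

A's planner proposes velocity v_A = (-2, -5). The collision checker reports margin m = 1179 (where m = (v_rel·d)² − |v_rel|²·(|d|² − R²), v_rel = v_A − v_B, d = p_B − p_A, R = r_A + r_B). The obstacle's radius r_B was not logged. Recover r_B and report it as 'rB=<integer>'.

m = 1179
d = (11, -11);  v_rel = (3, -2),  |v_rel|² = 13
v_rel×d = (3)·(-11) − (-2)·(11) = -11
since m = R²·13 − (-11)²:  R² = (121 + 1179) / 13 = 100
R = √100 = 10  ⇒  r_B = 10 − 7 = 3

rB=3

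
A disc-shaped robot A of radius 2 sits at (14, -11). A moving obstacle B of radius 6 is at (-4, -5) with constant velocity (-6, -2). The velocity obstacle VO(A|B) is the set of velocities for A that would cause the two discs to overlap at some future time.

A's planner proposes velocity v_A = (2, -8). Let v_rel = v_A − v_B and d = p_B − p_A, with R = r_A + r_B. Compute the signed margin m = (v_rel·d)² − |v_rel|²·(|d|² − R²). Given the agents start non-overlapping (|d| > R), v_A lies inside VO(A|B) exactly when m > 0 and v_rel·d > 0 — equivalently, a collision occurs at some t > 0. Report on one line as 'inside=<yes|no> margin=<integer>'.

d = (-18, 6),  |d|² = 360;  R = 2+6 = 8,  c = 360−8² = 296
v_rel = (8, -6),  |v_rel|² = 100;  v_rel·d = (8)·(-18) + (-6)·(6) = -180
100·t² + 360·t + 296 = 0  ⇒  m = (-180)² − 100·296 = 2800
m = 2800 > 0,  v_rel·d = -180 < 0  ⇒  outside

inside=no margin=2800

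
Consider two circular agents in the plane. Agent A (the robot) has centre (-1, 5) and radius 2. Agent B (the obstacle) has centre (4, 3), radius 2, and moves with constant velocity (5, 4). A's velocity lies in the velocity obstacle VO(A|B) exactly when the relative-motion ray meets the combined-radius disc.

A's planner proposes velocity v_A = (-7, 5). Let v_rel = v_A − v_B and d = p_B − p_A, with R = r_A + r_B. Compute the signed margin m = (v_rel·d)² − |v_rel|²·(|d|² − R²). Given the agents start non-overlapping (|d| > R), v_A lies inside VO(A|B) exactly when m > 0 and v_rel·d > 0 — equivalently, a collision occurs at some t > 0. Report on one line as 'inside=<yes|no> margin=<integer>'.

d = (5, -2),  |d|² = 29;  R = 2+2 = 4,  c = 29−4² = 13
v_rel = (-12, 1),  |v_rel|² = 145;  v_rel·d = (-12)·(5) + (1)·(-2) = -62
145·t² + 124·t + 13 = 0  ⇒  m = (-62)² − 145·13 = 1959
m = 1959 > 0,  v_rel·d = -62 < 0  ⇒  outside

inside=no margin=1959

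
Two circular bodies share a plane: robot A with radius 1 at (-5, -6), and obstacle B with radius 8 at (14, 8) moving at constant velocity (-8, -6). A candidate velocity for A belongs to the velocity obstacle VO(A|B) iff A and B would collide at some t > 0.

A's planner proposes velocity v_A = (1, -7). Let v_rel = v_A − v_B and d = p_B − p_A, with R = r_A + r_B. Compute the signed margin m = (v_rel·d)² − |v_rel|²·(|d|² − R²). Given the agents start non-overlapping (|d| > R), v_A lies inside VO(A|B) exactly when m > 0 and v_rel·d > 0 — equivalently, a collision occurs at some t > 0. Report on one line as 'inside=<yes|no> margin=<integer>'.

d = (19, 14),  |d|² = 557;  R = 1+8 = 9,  c = 557−9² = 476
v_rel = (9, -1),  |v_rel|² = 82;  v_rel·d = (9)·(19) + (-1)·(14) = 157
82·t² − 314·t + 476 = 0  ⇒  m = 157² − 82·476 = -14383
m = -14383 < 0,  v_rel·d = 157 > 0  ⇒  outside

inside=no margin=-14383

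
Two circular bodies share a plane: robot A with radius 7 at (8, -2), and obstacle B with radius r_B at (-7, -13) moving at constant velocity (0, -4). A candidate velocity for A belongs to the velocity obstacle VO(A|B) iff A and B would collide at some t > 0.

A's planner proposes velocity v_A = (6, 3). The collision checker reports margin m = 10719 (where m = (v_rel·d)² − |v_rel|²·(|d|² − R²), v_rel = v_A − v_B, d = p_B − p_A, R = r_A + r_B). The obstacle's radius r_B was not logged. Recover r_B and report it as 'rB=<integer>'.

m = 10719
d = (-15, -11);  v_rel = (6, 7),  |v_rel|² = 85
v_rel×d = (6)·(-11) − (7)·(-15) = 39
since m = R²·85 − 39²:  R² = (1521 + 10719) / 85 = 144
R = √144 = 12  ⇒  r_B = 12 − 7 = 5

rB=5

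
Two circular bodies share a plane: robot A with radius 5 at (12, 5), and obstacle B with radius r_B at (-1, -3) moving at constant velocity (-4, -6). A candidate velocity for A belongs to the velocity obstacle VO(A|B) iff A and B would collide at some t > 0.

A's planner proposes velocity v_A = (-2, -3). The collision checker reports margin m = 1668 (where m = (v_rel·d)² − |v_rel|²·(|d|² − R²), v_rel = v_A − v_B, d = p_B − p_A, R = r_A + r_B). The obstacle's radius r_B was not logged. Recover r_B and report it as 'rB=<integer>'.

m = 1668
d = (-13, -8);  v_rel = (2, 3),  |v_rel|² = 13
v_rel×d = (2)·(-8) − (3)·(-13) = 23
since m = R²·13 − 23²:  R² = (529 + 1668) / 13 = 169
R = √169 = 13  ⇒  r_B = 13 − 5 = 8

rB=8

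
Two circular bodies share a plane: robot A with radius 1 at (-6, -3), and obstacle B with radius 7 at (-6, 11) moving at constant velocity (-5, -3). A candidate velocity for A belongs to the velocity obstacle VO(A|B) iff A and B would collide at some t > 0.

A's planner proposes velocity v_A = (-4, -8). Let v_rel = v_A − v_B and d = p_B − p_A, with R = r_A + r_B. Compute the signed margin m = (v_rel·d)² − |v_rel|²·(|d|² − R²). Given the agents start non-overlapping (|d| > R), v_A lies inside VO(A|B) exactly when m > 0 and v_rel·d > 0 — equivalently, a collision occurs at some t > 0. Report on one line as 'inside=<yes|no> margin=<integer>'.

d = (0, 14),  |d|² = 196;  R = 1+7 = 8,  c = 196−8² = 132
v_rel = (1, -5),  |v_rel|² = 26;  v_rel·d = (1)·(0) + (-5)·(14) = -70
26·t² + 140·t + 132 = 0  ⇒  m = (-70)² − 26·132 = 1468
m = 1468 > 0,  v_rel·d = -70 < 0  ⇒  outside

inside=no margin=1468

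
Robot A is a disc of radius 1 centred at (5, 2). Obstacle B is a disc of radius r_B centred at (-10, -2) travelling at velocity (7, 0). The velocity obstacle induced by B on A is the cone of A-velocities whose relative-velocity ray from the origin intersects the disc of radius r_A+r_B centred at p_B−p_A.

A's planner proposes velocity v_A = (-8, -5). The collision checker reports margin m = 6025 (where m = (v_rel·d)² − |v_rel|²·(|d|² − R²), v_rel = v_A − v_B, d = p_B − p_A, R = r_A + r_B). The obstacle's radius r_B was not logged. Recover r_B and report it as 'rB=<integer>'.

m = 6025
d = (-15, -4);  v_rel = (-15, -5),  |v_rel|² = 250
v_rel×d = (-15)·(-4) − (-5)·(-15) = -15
since m = R²·250 − (-15)²:  R² = (225 + 6025) / 250 = 25
R = √25 = 5  ⇒  r_B = 5 − 1 = 4

rB=4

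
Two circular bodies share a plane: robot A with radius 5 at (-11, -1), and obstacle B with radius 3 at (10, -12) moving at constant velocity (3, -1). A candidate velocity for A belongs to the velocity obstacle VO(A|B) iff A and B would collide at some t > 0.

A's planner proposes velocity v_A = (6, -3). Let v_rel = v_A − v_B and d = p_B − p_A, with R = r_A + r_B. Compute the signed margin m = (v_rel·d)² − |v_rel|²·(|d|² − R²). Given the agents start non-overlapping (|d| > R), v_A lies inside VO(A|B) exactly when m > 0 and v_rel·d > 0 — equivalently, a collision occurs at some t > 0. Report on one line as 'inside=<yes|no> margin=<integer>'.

d = (21, -11),  |d|² = 562;  R = 5+3 = 8,  c = 562−8² = 498
v_rel = (3, -2),  |v_rel|² = 13;  v_rel·d = (3)·(21) + (-2)·(-11) = 85
13·t² − 170·t + 498 = 0  ⇒  m = 85² − 13·498 = 751
m = 751 > 0,  v_rel·d = 85 > 0  ⇒  inside

inside=yes margin=751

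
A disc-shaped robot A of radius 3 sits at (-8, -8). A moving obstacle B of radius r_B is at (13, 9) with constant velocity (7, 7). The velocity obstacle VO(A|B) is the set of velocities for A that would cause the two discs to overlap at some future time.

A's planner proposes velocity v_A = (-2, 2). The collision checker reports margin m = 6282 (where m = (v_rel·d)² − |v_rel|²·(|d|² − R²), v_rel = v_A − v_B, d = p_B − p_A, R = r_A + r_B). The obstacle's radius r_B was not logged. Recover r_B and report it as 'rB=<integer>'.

m = 6282
d = (21, 17);  v_rel = (-9, -5),  |v_rel|² = 106
v_rel×d = (-9)·(17) − (-5)·(21) = -48
since m = R²·106 − (-48)²:  R² = (2304 + 6282) / 106 = 81
R = √81 = 9  ⇒  r_B = 9 − 3 = 6

rB=6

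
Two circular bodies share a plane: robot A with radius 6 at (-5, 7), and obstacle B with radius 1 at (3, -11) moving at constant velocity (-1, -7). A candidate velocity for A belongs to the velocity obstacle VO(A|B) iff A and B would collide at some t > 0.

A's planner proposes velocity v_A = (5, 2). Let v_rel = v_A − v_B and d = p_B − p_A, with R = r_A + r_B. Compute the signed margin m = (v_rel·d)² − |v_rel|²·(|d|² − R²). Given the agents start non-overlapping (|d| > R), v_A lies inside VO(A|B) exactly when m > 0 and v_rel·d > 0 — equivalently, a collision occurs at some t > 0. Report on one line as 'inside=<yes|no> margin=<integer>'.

d = (8, -18),  |d|² = 388;  R = 6+1 = 7,  c = 388−7² = 339
v_rel = (6, 9),  |v_rel|² = 117;  v_rel·d = (6)·(8) + (9)·(-18) = -114
117·t² + 228·t + 339 = 0  ⇒  m = (-114)² − 117·339 = -26667
m = -26667 < 0,  v_rel·d = -114 < 0  ⇒  outside

inside=no margin=-26667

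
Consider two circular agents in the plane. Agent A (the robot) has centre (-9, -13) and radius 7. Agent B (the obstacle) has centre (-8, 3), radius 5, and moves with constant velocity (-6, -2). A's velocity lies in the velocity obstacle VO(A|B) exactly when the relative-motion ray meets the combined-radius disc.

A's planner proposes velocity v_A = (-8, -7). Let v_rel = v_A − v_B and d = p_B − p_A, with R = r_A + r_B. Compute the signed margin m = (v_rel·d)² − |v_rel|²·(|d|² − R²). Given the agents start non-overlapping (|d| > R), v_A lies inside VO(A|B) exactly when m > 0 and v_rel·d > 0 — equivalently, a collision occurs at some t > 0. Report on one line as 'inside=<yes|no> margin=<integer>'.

d = (1, 16),  |d|² = 257;  R = 7+5 = 12,  c = 257−12² = 113
v_rel = (-2, -5),  |v_rel|² = 29;  v_rel·d = (-2)·(1) + (-5)·(16) = -82
29·t² + 164·t + 113 = 0  ⇒  m = (-82)² − 29·113 = 3447
m = 3447 > 0,  v_rel·d = -82 < 0  ⇒  outside

inside=no margin=3447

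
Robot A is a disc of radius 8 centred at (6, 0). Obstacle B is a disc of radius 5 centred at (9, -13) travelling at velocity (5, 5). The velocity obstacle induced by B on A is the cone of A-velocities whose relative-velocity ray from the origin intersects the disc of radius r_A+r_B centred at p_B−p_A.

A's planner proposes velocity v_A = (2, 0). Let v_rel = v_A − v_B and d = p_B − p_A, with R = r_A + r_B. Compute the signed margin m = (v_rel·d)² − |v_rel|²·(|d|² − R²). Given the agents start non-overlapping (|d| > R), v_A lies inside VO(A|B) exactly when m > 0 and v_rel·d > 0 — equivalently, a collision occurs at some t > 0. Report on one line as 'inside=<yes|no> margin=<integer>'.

d = (3, -13),  |d|² = 178;  R = 8+5 = 13,  c = 178−13² = 9
v_rel = (-3, -5),  |v_rel|² = 34;  v_rel·d = (-3)·(3) + (-5)·(-13) = 56
34·t² − 112·t + 9 = 0  ⇒  m = 56² − 34·9 = 2830
m = 2830 > 0,  v_rel·d = 56 > 0  ⇒  inside

inside=yes margin=2830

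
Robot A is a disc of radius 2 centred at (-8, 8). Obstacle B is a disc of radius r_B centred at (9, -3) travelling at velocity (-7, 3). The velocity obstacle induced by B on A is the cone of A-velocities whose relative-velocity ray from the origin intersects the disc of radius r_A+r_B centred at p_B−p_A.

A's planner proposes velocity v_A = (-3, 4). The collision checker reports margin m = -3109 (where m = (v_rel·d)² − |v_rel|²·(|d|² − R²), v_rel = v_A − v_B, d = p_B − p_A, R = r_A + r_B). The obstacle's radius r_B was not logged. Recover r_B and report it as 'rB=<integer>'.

m = -3109
d = (17, -11);  v_rel = (4, 1),  |v_rel|² = 17
v_rel×d = (4)·(-11) − (1)·(17) = -61
since m = R²·17 − (-61)²:  R² = (3721 + -3109) / 17 = 36
R = √36 = 6  ⇒  r_B = 6 − 2 = 4

rB=4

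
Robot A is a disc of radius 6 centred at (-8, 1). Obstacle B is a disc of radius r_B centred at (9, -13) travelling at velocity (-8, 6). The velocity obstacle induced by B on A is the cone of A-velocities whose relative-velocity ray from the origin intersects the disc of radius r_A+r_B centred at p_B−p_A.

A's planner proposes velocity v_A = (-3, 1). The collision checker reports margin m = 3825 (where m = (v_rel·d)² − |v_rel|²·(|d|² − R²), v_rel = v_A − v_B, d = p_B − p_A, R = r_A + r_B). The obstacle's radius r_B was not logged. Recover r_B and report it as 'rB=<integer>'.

m = 3825
d = (17, -14);  v_rel = (5, -5),  |v_rel|² = 50
v_rel×d = (5)·(-14) − (-5)·(17) = 15
since m = R²·50 − 15²:  R² = (225 + 3825) / 50 = 81
R = √81 = 9  ⇒  r_B = 9 − 6 = 3

rB=3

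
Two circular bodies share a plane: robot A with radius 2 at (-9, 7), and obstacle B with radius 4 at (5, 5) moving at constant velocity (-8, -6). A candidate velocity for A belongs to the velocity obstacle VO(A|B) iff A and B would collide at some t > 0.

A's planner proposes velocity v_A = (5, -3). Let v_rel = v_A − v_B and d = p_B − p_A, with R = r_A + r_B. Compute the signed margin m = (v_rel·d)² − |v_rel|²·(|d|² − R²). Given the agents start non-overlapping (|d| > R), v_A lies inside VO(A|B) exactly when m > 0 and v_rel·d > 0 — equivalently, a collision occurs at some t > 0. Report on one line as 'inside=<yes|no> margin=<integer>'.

d = (14, -2),  |d|² = 200;  R = 2+4 = 6,  c = 200−6² = 164
v_rel = (13, 3),  |v_rel|² = 178;  v_rel·d = (13)·(14) + (3)·(-2) = 176
178·t² − 352·t + 164 = 0  ⇒  m = 176² − 178·164 = 1784
m = 1784 > 0,  v_rel·d = 176 > 0  ⇒  inside

inside=yes margin=1784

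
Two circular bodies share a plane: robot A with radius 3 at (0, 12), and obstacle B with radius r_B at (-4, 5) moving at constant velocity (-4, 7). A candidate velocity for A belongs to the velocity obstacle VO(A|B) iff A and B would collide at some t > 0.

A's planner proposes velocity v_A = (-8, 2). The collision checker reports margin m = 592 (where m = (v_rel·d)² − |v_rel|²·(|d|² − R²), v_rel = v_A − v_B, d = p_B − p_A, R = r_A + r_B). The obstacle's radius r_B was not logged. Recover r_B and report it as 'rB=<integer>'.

m = 592
d = (-4, -7);  v_rel = (-4, -5),  |v_rel|² = 41
v_rel×d = (-4)·(-7) − (-5)·(-4) = 8
since m = R²·41 − 8²:  R² = (64 + 592) / 41 = 16
R = √16 = 4  ⇒  r_B = 4 − 3 = 1

rB=1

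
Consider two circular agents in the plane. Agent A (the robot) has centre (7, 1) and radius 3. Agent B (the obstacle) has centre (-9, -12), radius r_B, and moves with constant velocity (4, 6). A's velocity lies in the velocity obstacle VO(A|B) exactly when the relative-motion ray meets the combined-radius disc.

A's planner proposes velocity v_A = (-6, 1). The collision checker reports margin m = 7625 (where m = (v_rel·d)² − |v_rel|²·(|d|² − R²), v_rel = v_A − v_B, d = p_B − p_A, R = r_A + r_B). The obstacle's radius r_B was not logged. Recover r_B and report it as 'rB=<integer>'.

m = 7625
d = (-16, -13);  v_rel = (-10, -5),  |v_rel|² = 125
v_rel×d = (-10)·(-13) − (-5)·(-16) = 50
since m = R²·125 − 50²:  R² = (2500 + 7625) / 125 = 81
R = √81 = 9  ⇒  r_B = 9 − 3 = 6

rB=6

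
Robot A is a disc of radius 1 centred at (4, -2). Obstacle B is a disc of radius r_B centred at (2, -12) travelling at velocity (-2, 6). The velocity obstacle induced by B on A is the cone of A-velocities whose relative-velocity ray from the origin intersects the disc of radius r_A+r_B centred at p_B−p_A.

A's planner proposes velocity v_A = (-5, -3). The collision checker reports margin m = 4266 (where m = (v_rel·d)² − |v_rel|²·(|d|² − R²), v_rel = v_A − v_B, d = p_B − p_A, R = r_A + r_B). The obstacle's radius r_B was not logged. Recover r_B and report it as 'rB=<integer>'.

m = 4266
d = (-2, -10);  v_rel = (-3, -9),  |v_rel|² = 90
v_rel×d = (-3)·(-10) − (-9)·(-2) = 12
since m = R²·90 − 12²:  R² = (144 + 4266) / 90 = 49
R = √49 = 7  ⇒  r_B = 7 − 1 = 6

rB=6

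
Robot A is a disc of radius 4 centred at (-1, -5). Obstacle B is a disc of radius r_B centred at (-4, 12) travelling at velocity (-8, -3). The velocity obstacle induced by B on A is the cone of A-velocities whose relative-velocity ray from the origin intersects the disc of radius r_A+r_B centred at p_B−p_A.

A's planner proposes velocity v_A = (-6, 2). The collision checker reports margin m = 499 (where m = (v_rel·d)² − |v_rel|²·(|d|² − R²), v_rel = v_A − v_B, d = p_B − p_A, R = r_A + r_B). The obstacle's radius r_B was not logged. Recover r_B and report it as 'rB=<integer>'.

m = 499
d = (-3, 17);  v_rel = (2, 5),  |v_rel|² = 29
v_rel×d = (2)·(17) − (5)·(-3) = 49
since m = R²·29 − 49²:  R² = (2401 + 499) / 29 = 100
R = √100 = 10  ⇒  r_B = 10 − 4 = 6

rB=6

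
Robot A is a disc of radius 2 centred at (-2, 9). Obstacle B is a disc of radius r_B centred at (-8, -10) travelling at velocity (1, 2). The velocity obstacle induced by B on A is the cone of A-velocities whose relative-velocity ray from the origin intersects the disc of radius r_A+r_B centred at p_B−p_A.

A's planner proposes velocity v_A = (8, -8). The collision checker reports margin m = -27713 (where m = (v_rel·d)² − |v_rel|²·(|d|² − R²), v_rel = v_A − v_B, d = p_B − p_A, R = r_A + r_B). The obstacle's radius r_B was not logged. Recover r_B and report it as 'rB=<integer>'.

m = -27713
d = (-6, -19);  v_rel = (7, -10),  |v_rel|² = 149
v_rel×d = (7)·(-19) − (-10)·(-6) = -193
since m = R²·149 − (-193)²:  R² = (37249 + -27713) / 149 = 64
R = √64 = 8  ⇒  r_B = 8 − 2 = 6

rB=6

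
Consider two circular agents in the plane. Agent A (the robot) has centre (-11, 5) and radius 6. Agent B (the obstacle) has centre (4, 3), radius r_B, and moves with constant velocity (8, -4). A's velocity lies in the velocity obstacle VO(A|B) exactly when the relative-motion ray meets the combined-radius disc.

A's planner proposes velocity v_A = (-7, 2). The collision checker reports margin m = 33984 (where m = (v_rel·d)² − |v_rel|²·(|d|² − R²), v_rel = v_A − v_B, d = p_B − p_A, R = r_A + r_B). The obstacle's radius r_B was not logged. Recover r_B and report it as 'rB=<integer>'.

m = 33984
d = (15, -2);  v_rel = (-15, 6),  |v_rel|² = 261
v_rel×d = (-15)·(-2) − (6)·(15) = -60
since m = R²·261 − (-60)²:  R² = (3600 + 33984) / 261 = 144
R = √144 = 12  ⇒  r_B = 12 − 6 = 6

rB=6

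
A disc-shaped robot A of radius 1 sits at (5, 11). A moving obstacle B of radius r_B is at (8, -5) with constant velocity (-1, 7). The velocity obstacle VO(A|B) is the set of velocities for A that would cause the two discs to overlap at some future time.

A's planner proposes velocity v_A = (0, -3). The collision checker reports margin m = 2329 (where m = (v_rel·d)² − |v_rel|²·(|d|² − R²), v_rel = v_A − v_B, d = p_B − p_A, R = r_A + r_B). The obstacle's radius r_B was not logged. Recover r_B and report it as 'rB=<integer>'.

m = 2329
d = (3, -16);  v_rel = (1, -10),  |v_rel|² = 101
v_rel×d = (1)·(-16) − (-10)·(3) = 14
since m = R²·101 − 14²:  R² = (196 + 2329) / 101 = 25
R = √25 = 5  ⇒  r_B = 5 − 1 = 4

rB=4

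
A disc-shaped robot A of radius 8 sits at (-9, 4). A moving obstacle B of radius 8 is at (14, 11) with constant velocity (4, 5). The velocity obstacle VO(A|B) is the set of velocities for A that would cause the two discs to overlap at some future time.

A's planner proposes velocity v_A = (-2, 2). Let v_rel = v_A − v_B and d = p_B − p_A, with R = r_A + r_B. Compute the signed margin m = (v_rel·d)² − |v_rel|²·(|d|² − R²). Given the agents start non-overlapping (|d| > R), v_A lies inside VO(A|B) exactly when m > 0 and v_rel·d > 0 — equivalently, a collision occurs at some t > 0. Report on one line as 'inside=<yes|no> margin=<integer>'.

d = (23, 7),  |d|² = 578;  R = 8+8 = 16,  c = 578−16² = 322
v_rel = (-6, -3),  |v_rel|² = 45;  v_rel·d = (-6)·(23) + (-3)·(7) = -159
45·t² + 318·t + 322 = 0  ⇒  m = (-159)² − 45·322 = 10791
m = 10791 > 0,  v_rel·d = -159 < 0  ⇒  outside

inside=no margin=10791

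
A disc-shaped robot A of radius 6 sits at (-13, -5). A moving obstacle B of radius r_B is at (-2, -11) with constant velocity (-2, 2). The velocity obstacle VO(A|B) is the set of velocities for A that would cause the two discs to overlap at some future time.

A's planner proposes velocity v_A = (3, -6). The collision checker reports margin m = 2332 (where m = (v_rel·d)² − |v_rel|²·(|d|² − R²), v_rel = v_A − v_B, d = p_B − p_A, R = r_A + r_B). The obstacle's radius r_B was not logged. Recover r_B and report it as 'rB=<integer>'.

m = 2332
d = (11, -6);  v_rel = (5, -8),  |v_rel|² = 89
v_rel×d = (5)·(-6) − (-8)·(11) = 58
since m = R²·89 − 58²:  R² = (3364 + 2332) / 89 = 64
R = √64 = 8  ⇒  r_B = 8 − 6 = 2

rB=2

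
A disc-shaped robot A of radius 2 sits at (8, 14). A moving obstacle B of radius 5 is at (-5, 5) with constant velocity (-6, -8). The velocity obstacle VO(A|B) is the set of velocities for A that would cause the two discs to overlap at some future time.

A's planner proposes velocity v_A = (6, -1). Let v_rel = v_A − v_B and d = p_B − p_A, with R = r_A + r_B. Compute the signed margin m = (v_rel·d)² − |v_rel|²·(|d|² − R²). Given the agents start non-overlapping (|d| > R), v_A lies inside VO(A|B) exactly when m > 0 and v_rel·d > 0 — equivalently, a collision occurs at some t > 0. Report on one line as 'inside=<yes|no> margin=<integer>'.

d = (-13, -9),  |d|² = 250;  R = 2+5 = 7,  c = 250−7² = 201
v_rel = (12, 7),  |v_rel|² = 193;  v_rel·d = (12)·(-13) + (7)·(-9) = -219
193·t² + 438·t + 201 = 0  ⇒  m = (-219)² − 193·201 = 9168
m = 9168 > 0,  v_rel·d = -219 < 0  ⇒  outside

inside=no margin=9168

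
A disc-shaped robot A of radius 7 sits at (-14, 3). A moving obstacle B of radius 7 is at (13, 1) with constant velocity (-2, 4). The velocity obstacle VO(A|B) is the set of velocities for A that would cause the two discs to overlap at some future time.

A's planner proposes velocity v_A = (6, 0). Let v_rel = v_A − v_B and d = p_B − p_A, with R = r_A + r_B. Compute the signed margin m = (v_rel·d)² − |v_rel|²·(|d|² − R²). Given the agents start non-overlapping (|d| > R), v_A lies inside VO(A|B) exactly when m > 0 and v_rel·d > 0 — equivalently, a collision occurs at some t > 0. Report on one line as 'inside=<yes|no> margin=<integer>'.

d = (27, -2),  |d|² = 733;  R = 7+7 = 14,  c = 733−14² = 537
v_rel = (8, -4),  |v_rel|² = 80;  v_rel·d = (8)·(27) + (-4)·(-2) = 224
80·t² − 448·t + 537 = 0  ⇒  m = 224² − 80·537 = 7216
m = 7216 > 0,  v_rel·d = 224 > 0  ⇒  inside

inside=yes margin=7216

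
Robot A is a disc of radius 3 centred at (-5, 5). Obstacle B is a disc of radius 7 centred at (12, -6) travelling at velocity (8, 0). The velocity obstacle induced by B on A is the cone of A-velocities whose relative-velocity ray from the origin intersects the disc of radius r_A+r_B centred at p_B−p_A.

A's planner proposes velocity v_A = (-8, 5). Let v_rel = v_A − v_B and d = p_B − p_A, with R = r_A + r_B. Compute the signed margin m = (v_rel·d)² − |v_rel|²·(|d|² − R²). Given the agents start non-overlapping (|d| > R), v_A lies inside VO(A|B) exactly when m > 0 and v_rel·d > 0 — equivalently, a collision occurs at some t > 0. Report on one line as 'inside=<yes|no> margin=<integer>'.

d = (17, -11),  |d|² = 410;  R = 3+7 = 10,  c = 410−10² = 310
v_rel = (-16, 5),  |v_rel|² = 281;  v_rel·d = (-16)·(17) + (5)·(-11) = -327
281·t² + 654·t + 310 = 0  ⇒  m = (-327)² − 281·310 = 19819
m = 19819 > 0,  v_rel·d = -327 < 0  ⇒  outside

inside=no margin=19819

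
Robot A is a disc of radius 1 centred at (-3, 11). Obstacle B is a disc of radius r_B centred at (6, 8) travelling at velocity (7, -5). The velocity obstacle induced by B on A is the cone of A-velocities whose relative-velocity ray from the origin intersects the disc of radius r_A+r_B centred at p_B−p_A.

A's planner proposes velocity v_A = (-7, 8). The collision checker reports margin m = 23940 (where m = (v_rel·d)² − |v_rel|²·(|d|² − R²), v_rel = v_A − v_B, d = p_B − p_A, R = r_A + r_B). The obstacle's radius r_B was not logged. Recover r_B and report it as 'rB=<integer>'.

m = 23940
d = (9, -3);  v_rel = (-14, 13),  |v_rel|² = 365
v_rel×d = (-14)·(-3) − (13)·(9) = -75
since m = R²·365 − (-75)²:  R² = (5625 + 23940) / 365 = 81
R = √81 = 9  ⇒  r_B = 9 − 1 = 8

rB=8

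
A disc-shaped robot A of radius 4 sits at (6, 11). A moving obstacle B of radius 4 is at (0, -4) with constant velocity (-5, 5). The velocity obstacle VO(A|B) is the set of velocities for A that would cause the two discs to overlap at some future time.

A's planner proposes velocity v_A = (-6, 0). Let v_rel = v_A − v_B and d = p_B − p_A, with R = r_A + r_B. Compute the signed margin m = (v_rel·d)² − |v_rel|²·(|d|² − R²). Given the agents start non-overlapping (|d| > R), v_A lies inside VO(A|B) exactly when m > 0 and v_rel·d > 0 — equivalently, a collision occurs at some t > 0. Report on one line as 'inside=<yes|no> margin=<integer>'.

d = (-6, -15),  |d|² = 261;  R = 4+4 = 8,  c = 261−8² = 197
v_rel = (-1, -5),  |v_rel|² = 26;  v_rel·d = (-1)·(-6) + (-5)·(-15) = 81
26·t² − 162·t + 197 = 0  ⇒  m = 81² − 26·197 = 1439
m = 1439 > 0,  v_rel·d = 81 > 0  ⇒  inside

inside=yes margin=1439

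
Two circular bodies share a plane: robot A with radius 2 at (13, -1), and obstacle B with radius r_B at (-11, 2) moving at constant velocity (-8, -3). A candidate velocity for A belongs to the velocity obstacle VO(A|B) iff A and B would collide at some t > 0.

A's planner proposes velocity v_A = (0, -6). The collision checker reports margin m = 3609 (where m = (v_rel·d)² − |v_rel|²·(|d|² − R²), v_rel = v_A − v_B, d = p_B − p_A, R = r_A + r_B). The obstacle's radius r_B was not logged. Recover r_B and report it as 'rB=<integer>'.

m = 3609
d = (-24, 3);  v_rel = (8, -3),  |v_rel|² = 73
v_rel×d = (8)·(3) − (-3)·(-24) = -48
since m = R²·73 − (-48)²:  R² = (2304 + 3609) / 73 = 81
R = √81 = 9  ⇒  r_B = 9 − 2 = 7

rB=7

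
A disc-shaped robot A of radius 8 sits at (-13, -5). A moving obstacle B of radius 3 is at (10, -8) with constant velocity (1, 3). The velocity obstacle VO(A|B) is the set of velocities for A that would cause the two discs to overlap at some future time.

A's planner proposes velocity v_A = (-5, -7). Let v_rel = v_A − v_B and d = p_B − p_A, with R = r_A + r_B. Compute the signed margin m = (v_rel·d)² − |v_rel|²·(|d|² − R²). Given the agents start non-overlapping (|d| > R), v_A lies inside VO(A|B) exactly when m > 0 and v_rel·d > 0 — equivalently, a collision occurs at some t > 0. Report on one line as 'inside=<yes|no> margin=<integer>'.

d = (23, -3),  |d|² = 538;  R = 8+3 = 11,  c = 538−11² = 417
v_rel = (-6, -10),  |v_rel|² = 136;  v_rel·d = (-6)·(23) + (-10)·(-3) = -108
136·t² + 216·t + 417 = 0  ⇒  m = (-108)² − 136·417 = -45048
m = -45048 < 0,  v_rel·d = -108 < 0  ⇒  outside

inside=no margin=-45048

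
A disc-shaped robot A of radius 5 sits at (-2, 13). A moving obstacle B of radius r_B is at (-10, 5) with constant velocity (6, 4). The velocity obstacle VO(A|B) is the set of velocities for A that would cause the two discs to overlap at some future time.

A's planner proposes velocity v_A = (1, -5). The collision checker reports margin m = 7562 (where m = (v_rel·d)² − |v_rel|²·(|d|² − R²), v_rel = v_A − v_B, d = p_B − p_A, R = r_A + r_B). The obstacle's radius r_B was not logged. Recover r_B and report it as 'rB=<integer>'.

m = 7562
d = (-8, -8);  v_rel = (-5, -9),  |v_rel|² = 106
v_rel×d = (-5)·(-8) − (-9)·(-8) = -32
since m = R²·106 − (-32)²:  R² = (1024 + 7562) / 106 = 81
R = √81 = 9  ⇒  r_B = 9 − 5 = 4

rB=4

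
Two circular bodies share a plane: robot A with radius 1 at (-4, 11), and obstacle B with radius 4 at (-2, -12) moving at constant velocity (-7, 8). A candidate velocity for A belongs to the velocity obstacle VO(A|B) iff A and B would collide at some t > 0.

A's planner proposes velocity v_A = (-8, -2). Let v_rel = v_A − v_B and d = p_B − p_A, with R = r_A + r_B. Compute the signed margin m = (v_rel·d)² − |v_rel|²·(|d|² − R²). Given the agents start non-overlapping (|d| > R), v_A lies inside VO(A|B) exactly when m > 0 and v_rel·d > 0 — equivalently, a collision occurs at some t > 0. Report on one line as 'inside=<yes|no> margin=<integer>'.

d = (2, -23),  |d|² = 533;  R = 1+4 = 5,  c = 533−5² = 508
v_rel = (-1, -10),  |v_rel|² = 101;  v_rel·d = (-1)·(2) + (-10)·(-23) = 228
101·t² − 456·t + 508 = 0  ⇒  m = 228² − 101·508 = 676
m = 676 > 0,  v_rel·d = 228 > 0  ⇒  inside

inside=yes margin=676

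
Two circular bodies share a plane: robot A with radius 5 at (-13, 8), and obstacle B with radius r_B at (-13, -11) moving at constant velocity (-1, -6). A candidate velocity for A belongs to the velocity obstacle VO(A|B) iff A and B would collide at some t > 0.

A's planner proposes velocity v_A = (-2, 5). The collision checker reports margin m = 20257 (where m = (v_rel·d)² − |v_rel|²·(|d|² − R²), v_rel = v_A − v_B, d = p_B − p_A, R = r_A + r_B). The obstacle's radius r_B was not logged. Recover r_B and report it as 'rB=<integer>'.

m = 20257
d = (0, -19);  v_rel = (-1, 11),  |v_rel|² = 122
v_rel×d = (-1)·(-19) − (11)·(0) = 19
since m = R²·122 − 19²:  R² = (361 + 20257) / 122 = 169
R = √169 = 13  ⇒  r_B = 13 − 5 = 8

rB=8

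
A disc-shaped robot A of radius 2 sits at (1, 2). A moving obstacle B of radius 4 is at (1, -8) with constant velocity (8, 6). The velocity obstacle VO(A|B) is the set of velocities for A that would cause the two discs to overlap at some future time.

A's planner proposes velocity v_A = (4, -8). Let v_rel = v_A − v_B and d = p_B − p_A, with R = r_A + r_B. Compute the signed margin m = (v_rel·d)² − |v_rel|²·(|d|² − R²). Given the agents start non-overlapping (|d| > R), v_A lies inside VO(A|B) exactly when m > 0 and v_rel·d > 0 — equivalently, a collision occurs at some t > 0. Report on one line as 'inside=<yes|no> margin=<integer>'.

d = (0, -10),  |d|² = 100;  R = 2+4 = 6,  c = 100−6² = 64
v_rel = (-4, -14),  |v_rel|² = 212;  v_rel·d = (-4)·(0) + (-14)·(-10) = 140
212·t² − 280·t + 64 = 0  ⇒  m = 140² − 212·64 = 6032
m = 6032 > 0,  v_rel·d = 140 > 0  ⇒  inside

inside=yes margin=6032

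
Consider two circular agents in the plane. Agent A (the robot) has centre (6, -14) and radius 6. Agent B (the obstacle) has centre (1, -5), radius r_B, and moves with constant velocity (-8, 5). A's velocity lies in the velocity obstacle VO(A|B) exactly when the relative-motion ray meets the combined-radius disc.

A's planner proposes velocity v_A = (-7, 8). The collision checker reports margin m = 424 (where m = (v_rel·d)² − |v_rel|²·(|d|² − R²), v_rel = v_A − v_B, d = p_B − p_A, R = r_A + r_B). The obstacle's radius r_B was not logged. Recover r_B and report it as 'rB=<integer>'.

m = 424
d = (-5, 9);  v_rel = (1, 3),  |v_rel|² = 10
v_rel×d = (1)·(9) − (3)·(-5) = 24
since m = R²·10 − 24²:  R² = (576 + 424) / 10 = 100
R = √100 = 10  ⇒  r_B = 10 − 6 = 4

rB=4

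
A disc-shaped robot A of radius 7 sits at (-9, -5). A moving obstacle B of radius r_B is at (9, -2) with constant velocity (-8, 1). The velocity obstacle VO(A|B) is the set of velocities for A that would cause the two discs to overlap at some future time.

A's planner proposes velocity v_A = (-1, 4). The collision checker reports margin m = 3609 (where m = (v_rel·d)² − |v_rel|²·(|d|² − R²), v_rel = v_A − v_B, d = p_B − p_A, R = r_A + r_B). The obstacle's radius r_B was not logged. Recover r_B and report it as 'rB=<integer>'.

m = 3609
d = (18, 3);  v_rel = (7, 3),  |v_rel|² = 58
v_rel×d = (7)·(3) − (3)·(18) = -33
since m = R²·58 − (-33)²:  R² = (1089 + 3609) / 58 = 81
R = √81 = 9  ⇒  r_B = 9 − 7 = 2

rB=2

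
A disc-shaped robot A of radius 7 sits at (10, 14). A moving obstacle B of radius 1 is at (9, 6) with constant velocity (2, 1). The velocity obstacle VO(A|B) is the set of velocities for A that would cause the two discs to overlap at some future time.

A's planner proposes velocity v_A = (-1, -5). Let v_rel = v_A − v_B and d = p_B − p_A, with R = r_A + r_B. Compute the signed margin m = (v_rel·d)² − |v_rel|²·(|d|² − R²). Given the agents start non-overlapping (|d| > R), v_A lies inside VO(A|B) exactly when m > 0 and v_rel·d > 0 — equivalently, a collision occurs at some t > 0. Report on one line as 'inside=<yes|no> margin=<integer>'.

d = (-1, -8),  |d|² = 65;  R = 7+1 = 8,  c = 65−8² = 1
v_rel = (-3, -6),  |v_rel|² = 45;  v_rel·d = (-3)·(-1) + (-6)·(-8) = 51
45·t² − 102·t + 1 = 0  ⇒  m = 51² − 45·1 = 2556
m = 2556 > 0,  v_rel·d = 51 > 0  ⇒  inside

inside=yes margin=2556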